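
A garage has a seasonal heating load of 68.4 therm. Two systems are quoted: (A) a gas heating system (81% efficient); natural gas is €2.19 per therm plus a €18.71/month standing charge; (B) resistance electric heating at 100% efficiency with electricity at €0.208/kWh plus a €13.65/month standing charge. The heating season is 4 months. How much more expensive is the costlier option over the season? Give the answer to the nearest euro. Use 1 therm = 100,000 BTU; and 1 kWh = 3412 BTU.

Heat load = 68.4 therm × 100,000 = 6,840,000 BTU
Gas: input = 6,840,000 / 0.81 = 8,444,444 BTU = 84.44 therm → 84.44 × €2.19 = €184.93; + 4 × €18.71 standing = €259.77
Electric: 6,840,000 BTU / 3412 = 2,005 kWh → × €0.208 = €416.98; + 4 × €13.65 standing = €471.58
Difference = |€259.77 − €471.58| = €211.80 ≈ €212

€212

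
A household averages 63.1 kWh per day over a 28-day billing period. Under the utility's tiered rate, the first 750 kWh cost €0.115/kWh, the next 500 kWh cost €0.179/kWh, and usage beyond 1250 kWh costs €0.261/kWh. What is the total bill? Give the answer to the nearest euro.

Usage = 63.1 kWh/day × 28 days = 1766.8 kWh
First 750 kWh × €0.115 = €86.25
Next 500 kWh × €0.179 = €89.50
Remaining 516.8 kWh × €0.261 = €134.88
Total = €310.63 ≈ €311

€311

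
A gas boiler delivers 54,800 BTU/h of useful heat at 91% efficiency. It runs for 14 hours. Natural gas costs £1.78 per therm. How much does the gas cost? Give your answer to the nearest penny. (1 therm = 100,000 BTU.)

£15.01

Heat delivered = 54,800 BTU/h × 14 h = 767,200 BTU
Gas input = 767,200 / 0.91 = 843,077 BTU
= 843,077 / 100,000 = 8.431 therm
Cost = 8.431 × £1.78/therm = £15.01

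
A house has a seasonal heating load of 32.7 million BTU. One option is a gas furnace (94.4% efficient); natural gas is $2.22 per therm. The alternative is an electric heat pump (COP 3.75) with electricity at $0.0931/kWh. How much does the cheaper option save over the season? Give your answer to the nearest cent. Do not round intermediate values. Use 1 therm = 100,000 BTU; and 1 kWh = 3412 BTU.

Heat load = 32.7 × 10⁶ BTU = 32,700,000 BTU
Gas: input = 32,700,000 / 0.944 = 34,639,831 BTU = 346.4 therm → 346.4 × $2.22 = $769.00
Heat pump: 32,700,000 BTU / 3412 = 9,584 kWh heat; / 3.75 = 2,556 kWh in → × $0.0931 = $237.93
Difference = |$769.00 − $237.93| = $531.07

$531.07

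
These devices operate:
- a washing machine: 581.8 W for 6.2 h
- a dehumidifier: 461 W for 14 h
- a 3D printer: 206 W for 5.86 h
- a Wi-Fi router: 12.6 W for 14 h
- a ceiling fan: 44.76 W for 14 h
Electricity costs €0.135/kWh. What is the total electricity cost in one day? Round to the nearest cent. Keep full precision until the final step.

€1.63

washing machine: 581.8 W × 6.2 h = 3,607 Wh = 3.607 kWh
dehumidifier: 461 W × 14 h = 6,454 Wh = 6.454 kWh
3D printer: 206 W × 5.86 h = 1,207 Wh = 1.207 kWh
Wi-Fi router: 12.6 W × 14 h = 176 Wh = 0.1764 kWh
ceiling fan: 44.76 W × 14 h = 627 Wh = 0.6266 kWh
Total energy = 3.607 + 6.454 + 1.207 + 0.1764 + 0.6266 = 12.07 kWh
Cost = 12.07 kWh × €0.135 = €1.63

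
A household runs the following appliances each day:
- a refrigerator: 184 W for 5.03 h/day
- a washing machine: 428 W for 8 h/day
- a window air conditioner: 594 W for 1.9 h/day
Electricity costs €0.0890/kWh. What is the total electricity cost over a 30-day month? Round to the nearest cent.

refrigerator: 184 W × 5.03 h × 30 d = 27,766 Wh = 27.77 kWh
washing machine: 428 W × 8 h × 30 d = 102,720 Wh = 102.7 kWh
window air conditioner: 594 W × 1.9 h × 30 d = 33,858 Wh = 33.86 kWh
Total energy = 27.77 + 102.7 + 33.86 = 164.3 kWh
Cost = 164.3 kWh × €0.0890 = €14.63

€14.63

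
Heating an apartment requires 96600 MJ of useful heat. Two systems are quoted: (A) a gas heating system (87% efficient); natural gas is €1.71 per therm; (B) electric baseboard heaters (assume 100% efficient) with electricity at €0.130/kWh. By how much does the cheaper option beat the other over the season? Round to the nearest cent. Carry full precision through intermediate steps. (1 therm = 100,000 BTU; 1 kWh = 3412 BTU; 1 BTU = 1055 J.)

€1688.96

Heat load = 96600 MJ = 96,600,000,000 J / 1055 = 91,563,981 BTU
Gas: input = 91,563,981 / 0.87 = 105,245,955 BTU = 1,052 therm → 1,052 × €1.71 = €1,799.71
Electric: 91,563,981 BTU / 3412 = 26,840 kWh → × €0.130 = €3,488.66
Difference = |€1,799.71 − €3,488.66| = €1,688.96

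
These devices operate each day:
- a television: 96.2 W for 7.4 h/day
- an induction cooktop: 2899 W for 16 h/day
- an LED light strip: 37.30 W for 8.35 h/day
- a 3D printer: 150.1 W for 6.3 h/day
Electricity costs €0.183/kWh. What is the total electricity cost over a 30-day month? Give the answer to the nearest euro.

television: 96.2 W × 7.4 h × 30 d = 21,356 Wh = 21.36 kWh
induction cooktop: 2899 W × 16 h × 30 d = 1,391,520 Wh = 1,392 kWh
LED light strip: 37.30 W × 8.35 h × 30 d = 9,344 Wh = 9.344 kWh
3D printer: 150.1 W × 6.3 h × 30 d = 28,369 Wh = 28.37 kWh
Total energy = 21.36 + 1,392 + 9.344 + 28.37 = 1,451 kWh
Cost = 1,451 kWh × €0.183 = €265.46 ≈ €265

€265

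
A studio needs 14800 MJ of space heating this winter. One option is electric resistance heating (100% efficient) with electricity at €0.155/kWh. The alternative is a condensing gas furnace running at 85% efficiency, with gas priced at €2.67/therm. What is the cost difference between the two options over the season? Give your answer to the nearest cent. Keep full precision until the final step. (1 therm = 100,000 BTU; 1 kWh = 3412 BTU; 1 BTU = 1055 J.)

Heat load = 14800 MJ = 14,800,000,000 J / 1055 = 14,028,436 BTU
Gas: input = 14,028,436 / 0.85 = 16,504,042 BTU = 165 therm → 165 × €2.67 = €440.66
Electric: 14,028,436 BTU / 3412 = 4,111 kWh → × €0.155 = €637.28
Difference = |€440.66 − €637.28| = €196.62

€196.62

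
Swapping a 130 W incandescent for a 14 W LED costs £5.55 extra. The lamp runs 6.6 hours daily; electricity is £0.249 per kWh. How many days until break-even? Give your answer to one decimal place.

29.1 days

Power saved = 130 − 14 = 116 W
Daily energy saved = 116 W × 6.6 h = 765.6 Wh = 0.7656 kWh
Daily savings = 0.7656 × £0.249 = £0.1906
Payback = £5.55 / £0.1906 per day = 29.11 days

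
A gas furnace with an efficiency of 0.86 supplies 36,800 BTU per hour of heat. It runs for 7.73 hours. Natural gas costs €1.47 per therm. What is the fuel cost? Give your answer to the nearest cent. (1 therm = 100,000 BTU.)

Heat delivered = 36,800 BTU/h × 7.73 h = 284,464 BTU
Gas input = 284,464 / 0.86 = 330,772 BTU
= 330,772 / 100,000 = 3.308 therm
Cost = 3.308 × €1.47/therm = €4.86

€4.86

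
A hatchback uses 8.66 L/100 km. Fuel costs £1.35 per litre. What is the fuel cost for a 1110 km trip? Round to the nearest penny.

£129.77

Fuel = 8.66 L/100 km × 1110 km / 100 = 96.13 L
Cost = 96.13 L × £1.35/L = £129.77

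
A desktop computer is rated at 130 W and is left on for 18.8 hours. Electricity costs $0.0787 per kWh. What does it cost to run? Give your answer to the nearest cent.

$0.19

Energy = 130 W × 18.8 h = 2,444 Wh = 2.444 kWh
Cost = 2.444 kWh × $0.0787/kWh = $0.19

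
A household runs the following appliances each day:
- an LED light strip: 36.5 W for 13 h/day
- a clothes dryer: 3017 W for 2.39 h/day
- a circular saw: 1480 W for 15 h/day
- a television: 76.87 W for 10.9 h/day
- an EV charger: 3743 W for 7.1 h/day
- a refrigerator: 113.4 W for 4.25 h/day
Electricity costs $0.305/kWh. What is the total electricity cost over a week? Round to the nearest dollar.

$123

LED light strip: 36.5 W × 13 h × 7 d = 3,322 Wh = 3.321 kWh
clothes dryer: 3017 W × 2.39 h × 7 d = 50,474 Wh = 50.47 kWh
circular saw: 1480 W × 15 h × 7 d = 155,400 Wh = 155.4 kWh
television: 76.87 W × 10.9 h × 7 d = 5,865 Wh = 5.865 kWh
EV charger: 3743 W × 7.1 h × 7 d = 186,027 Wh = 186 kWh
refrigerator: 113.4 W × 4.25 h × 7 d = 3,374 Wh = 3.374 kWh
Total energy = 3.321 + 50.47 + 155.4 + 5.865 + 186 + 3.374 = 404.5 kWh
Cost = 404.5 kWh × $0.305 = $123.36 ≈ $123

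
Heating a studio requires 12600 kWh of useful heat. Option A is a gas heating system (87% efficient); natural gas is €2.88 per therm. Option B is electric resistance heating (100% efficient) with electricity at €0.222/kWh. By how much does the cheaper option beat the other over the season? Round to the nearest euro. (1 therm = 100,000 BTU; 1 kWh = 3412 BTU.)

Heat load = 12600 kWh × 3412 = 42,991,200 BTU
Gas: input = 42,991,200 / 0.87 = 49,415,172 BTU = 494.2 therm → 494.2 × €2.88 = €1,423.16
Electric: 42,991,200 BTU / 3412 = 12,600 kWh → × €0.222 = €2,797.20
Difference = |€1,423.16 − €2,797.20| = €1,374.04 ≈ €1374

€1374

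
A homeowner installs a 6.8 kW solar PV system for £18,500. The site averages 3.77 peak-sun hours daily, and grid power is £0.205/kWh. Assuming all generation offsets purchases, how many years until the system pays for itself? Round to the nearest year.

Daily generation = 6.8 kW × 3.77 h = 25.64 kWh
Annual generation = 25.64 × 365 = 9357.1 kWh
Annual savings = 9357.1 × £0.205 = £1,918.21
Payback = £18,500 / £1,918.21 = 9.64 years

10 years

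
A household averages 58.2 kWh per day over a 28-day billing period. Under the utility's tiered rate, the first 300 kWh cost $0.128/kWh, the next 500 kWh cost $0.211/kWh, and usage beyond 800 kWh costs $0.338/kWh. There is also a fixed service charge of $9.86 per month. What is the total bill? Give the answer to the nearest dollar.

Usage = 58.2 kWh/day × 28 days = 1629.6 kWh
First 300 kWh × $0.128 = $38.40
Next 500 kWh × $0.211 = $105.50
Remaining 829.6 kWh × $0.338 = $280.40
Energy charge = $424.30; + service $9.86 = $434.16 ≈ $434

$434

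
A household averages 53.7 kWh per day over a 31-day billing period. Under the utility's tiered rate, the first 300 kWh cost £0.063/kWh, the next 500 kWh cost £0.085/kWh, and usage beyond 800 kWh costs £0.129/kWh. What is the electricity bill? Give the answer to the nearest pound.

£173

Usage = 53.7 kWh/day × 31 days = 1664.7 kWh
First 300 kWh × £0.063 = £18.90
Next 500 kWh × £0.085 = £42.50
Remaining 864.7 kWh × £0.129 = £111.55
Total = £172.95 ≈ £173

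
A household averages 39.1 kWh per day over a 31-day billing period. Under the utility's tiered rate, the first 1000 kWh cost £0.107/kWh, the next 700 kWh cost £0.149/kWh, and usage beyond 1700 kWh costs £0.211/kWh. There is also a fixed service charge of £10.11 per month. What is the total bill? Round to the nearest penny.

Usage = 39.1 kWh/day × 31 days = 1212.1 kWh
First 1000 kWh × £0.107 = £107.00
Next 212.1 kWh × £0.149 = £31.60
Remaining tier: 0 kWh (not reached)
Energy charge = £138.60; + service £10.11 = £148.71

£148.71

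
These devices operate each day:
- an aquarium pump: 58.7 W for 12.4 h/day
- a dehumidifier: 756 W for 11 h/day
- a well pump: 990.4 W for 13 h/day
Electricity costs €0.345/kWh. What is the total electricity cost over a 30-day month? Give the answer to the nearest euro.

aquarium pump: 58.7 W × 12.4 h × 30 d = 21,836 Wh = 21.84 kWh
dehumidifier: 756 W × 11 h × 30 d = 249,480 Wh = 249.5 kWh
well pump: 990.4 W × 13 h × 30 d = 386,256 Wh = 386.3 kWh
Total energy = 21.84 + 249.5 + 386.3 = 657.6 kWh
Cost = 657.6 kWh × €0.345 = €226.86 ≈ €227

€227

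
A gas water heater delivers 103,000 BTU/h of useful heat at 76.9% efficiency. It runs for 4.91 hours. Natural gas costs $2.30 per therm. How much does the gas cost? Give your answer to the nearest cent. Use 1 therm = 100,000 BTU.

$15.13

Heat delivered = 103,000 BTU/h × 4.91 h = 505,730 BTU
Gas input = 505,730 / 0.769 = 657,646 BTU
= 657,646 / 100,000 = 6.576 therm
Cost = 6.576 × $2.30/therm = $15.13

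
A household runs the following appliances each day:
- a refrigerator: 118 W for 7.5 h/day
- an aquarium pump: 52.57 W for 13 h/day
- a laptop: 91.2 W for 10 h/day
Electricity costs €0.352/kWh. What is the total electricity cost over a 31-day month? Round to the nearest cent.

refrigerator: 118 W × 7.5 h × 31 d = 27,435 Wh = 27.43 kWh
aquarium pump: 52.57 W × 13 h × 31 d = 21,186 Wh = 21.19 kWh
laptop: 91.2 W × 10 h × 31 d = 28,272 Wh = 28.27 kWh
Total energy = 27.43 + 21.19 + 28.27 = 76.89 kWh
Cost = 76.89 kWh × €0.352 = €27.07

€27.07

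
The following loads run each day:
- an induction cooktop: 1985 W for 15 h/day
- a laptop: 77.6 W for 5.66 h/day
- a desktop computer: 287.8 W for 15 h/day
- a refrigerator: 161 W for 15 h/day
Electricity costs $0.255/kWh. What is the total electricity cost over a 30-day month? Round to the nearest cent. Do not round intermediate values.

induction cooktop: 1985 W × 15 h × 30 d = 893,250 Wh = 893.2 kWh
laptop: 77.6 W × 5.66 h × 30 d = 13,176 Wh = 13.18 kWh
desktop computer: 287.8 W × 15 h × 30 d = 129,510 Wh = 129.5 kWh
refrigerator: 161 W × 15 h × 30 d = 72,450 Wh = 72.45 kWh
Total energy = 893.2 + 13.18 + 129.5 + 72.45 = 1,108 kWh
Cost = 1,108 kWh × $0.255 = $282.64

$282.64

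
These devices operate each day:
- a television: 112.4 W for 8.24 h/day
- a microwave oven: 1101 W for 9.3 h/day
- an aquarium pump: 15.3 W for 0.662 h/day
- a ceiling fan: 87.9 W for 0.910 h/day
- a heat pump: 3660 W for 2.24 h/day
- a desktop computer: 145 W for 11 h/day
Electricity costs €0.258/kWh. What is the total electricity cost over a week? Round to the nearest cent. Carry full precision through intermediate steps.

television: 112.4 W × 8.24 h × 7 d = 6,483 Wh = 6.483 kWh
microwave oven: 1101 W × 9.3 h × 7 d = 71,675 Wh = 71.68 kWh
aquarium pump: 15.3 W × 0.662 h × 7 d = 71 Wh = 0.0709 kWh
ceiling fan: 87.9 W × 0.910 h × 7 d = 560 Wh = 0.5599 kWh
heat pump: 3660 W × 2.24 h × 7 d = 57,389 Wh = 57.39 kWh
desktop computer: 145 W × 11 h × 7 d = 11,165 Wh = 11.16 kWh
Total energy = 6.483 + 71.68 + 0.0709 + 0.5599 + 57.39 + 11.16 = 147.3 kWh
Cost = 147.3 kWh × €0.258 = €38.01

€38.01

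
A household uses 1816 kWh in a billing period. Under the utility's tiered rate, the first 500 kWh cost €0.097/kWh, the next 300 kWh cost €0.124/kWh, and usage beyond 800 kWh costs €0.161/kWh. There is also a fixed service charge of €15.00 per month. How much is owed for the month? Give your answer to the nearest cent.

First 500 kWh × €0.097 = €48.50
Next 300 kWh × €0.124 = €37.20
Remaining 1016 kWh × €0.161 = €163.58
Energy charge = €249.28; + service €15.00 = €264.28

€264.28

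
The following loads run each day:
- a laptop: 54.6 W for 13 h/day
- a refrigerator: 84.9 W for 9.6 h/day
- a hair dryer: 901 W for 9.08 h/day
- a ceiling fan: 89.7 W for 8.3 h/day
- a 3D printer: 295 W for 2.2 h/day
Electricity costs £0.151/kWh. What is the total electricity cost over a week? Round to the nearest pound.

laptop: 54.6 W × 13 h × 7 d = 4,969 Wh = 4.969 kWh
refrigerator: 84.9 W × 9.6 h × 7 d = 5,705 Wh = 5.705 kWh
hair dryer: 901 W × 9.08 h × 7 d = 57,268 Wh = 57.27 kWh
ceiling fan: 89.7 W × 8.3 h × 7 d = 5,212 Wh = 5.212 kWh
3D printer: 295 W × 2.2 h × 7 d = 4,543 Wh = 4.543 kWh
Total energy = 4.969 + 5.705 + 57.27 + 5.212 + 4.543 = 77.7 kWh
Cost = 77.7 kWh × £0.151 = £11.73 ≈ £12

£12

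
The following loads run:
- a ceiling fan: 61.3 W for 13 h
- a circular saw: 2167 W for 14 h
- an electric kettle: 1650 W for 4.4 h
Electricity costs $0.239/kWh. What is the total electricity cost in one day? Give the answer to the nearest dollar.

$9

ceiling fan: 61.3 W × 13 h = 797 Wh = 0.7969 kWh
circular saw: 2167 W × 14 h = 30,338 Wh = 30.34 kWh
electric kettle: 1650 W × 4.4 h = 7,260 Wh = 7.26 kWh
Total energy = 0.7969 + 30.34 + 7.26 = 38.39 kWh
Cost = 38.39 kWh × $0.239 = $9.18 ≈ $9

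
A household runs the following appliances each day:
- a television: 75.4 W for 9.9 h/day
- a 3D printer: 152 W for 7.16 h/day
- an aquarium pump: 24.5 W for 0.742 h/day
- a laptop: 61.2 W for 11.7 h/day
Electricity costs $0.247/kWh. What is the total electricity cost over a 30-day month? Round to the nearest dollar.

$19

television: 75.4 W × 9.9 h × 30 d = 22,394 Wh = 22.39 kWh
3D printer: 152 W × 7.16 h × 30 d = 32,650 Wh = 32.65 kWh
aquarium pump: 24.5 W × 0.742 h × 30 d = 545 Wh = 0.5454 kWh
laptop: 61.2 W × 11.7 h × 30 d = 21,481 Wh = 21.48 kWh
Total energy = 22.39 + 32.65 + 0.5454 + 21.48 = 77.07 kWh
Cost = 77.07 kWh × $0.247 = $19.04 ≈ $19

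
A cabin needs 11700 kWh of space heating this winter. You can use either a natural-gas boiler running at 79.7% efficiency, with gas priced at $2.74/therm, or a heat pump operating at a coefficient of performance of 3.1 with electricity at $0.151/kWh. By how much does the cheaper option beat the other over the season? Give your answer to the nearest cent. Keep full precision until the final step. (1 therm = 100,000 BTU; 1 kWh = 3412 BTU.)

Heat load = 11700 kWh × 3412 = 39,920,400 BTU
Gas: input = 39,920,400 / 0.797 = 50,088,331 BTU = 500.9 therm → 500.9 × $2.74 = $1,372.42
Heat pump: 39,920,400 BTU / 3412 = 11,700 kWh heat; / 3.1 = 3,774 kWh in → × $0.151 = $569.90
Difference = |$1,372.42 − $569.90| = $802.52

$802.52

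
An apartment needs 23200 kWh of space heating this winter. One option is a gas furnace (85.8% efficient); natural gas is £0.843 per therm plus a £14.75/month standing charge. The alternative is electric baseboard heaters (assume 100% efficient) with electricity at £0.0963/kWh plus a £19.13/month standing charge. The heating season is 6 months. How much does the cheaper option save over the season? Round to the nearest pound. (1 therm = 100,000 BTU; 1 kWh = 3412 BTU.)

£1483

Heat load = 23200 kWh × 3412 = 79,158,400 BTU
Gas: input = 79,158,400 / 0.858 = 92,259,207 BTU = 922.6 therm → 922.6 × £0.843 = £777.75; + 6 × £14.75 standing = £866.25
Electric: 79,158,400 BTU / 3412 = 23,200 kWh → × £0.0963 = £2,234.16; + 6 × £19.13 standing = £2,348.94
Difference = |£866.25 − £2,348.94| = £1,482.69 ≈ £1483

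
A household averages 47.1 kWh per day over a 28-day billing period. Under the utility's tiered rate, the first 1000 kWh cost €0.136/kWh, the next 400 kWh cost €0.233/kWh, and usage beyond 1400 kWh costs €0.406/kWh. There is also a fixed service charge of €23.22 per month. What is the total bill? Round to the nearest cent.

Usage = 47.1 kWh/day × 28 days = 1318.8 kWh
First 1000 kWh × €0.136 = €136.00
Next 318.8 kWh × €0.233 = €74.28
Remaining tier: 0 kWh (not reached)
Energy charge = €210.28; + service €23.22 = €233.50

€233.50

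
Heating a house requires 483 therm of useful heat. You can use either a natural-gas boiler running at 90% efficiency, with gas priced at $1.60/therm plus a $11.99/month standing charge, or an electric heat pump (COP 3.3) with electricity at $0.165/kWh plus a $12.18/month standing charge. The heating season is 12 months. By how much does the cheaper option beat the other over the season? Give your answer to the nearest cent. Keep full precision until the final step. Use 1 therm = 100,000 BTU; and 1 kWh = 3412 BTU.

$148.59

Heat load = 483 therm × 100,000 = 48,300,000 BTU
Gas: input = 48,300,000 / 0.90 = 53,666,667 BTU = 536.7 therm → 536.7 × $1.60 = $858.67; + 12 × $11.99 standing = $1,002.55
Heat pump: 48,300,000 BTU / 3412 = 14,160 kWh heat; / 3.3 = 4,290 kWh in → × $0.165 = $707.80; + 12 × $12.18 standing = $853.96
Difference = |$1,002.55 − $853.96| = $148.59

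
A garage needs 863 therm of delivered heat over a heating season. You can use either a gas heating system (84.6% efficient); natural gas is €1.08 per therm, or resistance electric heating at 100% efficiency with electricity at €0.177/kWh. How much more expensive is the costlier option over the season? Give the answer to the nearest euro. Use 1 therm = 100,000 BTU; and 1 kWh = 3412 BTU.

€3375

Heat load = 863 therm × 100,000 = 86,300,000 BTU
Gas: input = 86,300,000 / 0.846 = 102,009,456 BTU = 1,020 therm → 1,020 × €1.08 = €1,101.70
Electric: 86,300,000 BTU / 3412 = 25,290 kWh → × €0.177 = €4,476.88
Difference = |€1,101.70 − €4,476.88| = €3,375.17 ≈ €3375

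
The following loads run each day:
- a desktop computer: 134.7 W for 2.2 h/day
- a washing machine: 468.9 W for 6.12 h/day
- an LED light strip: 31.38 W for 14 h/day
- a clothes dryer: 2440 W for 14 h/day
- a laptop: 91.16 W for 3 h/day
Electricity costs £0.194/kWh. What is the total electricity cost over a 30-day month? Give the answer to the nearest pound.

£221

desktop computer: 134.7 W × 2.2 h × 30 d = 8,890 Wh = 8.89 kWh
washing machine: 468.9 W × 6.12 h × 30 d = 86,090 Wh = 86.09 kWh
LED light strip: 31.38 W × 14 h × 30 d = 13,180 Wh = 13.18 kWh
clothes dryer: 2440 W × 14 h × 30 d = 1,024,800 Wh = 1,025 kWh
laptop: 91.16 W × 3 h × 30 d = 8,204 Wh = 8.204 kWh
Total energy = 8.89 + 86.09 + 13.18 + 1,025 + 8.204 = 1,141 kWh
Cost = 1,141 kWh × £0.194 = £221.39 ≈ £221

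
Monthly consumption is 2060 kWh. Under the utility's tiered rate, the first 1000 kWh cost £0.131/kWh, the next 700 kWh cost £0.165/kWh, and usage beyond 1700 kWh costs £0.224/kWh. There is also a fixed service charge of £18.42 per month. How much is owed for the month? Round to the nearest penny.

First 1000 kWh × £0.131 = £131.00
Next 700 kWh × £0.165 = £115.50
Remaining 360 kWh × £0.224 = £80.64
Energy charge = £327.14; + service £18.42 = £345.56

£345.56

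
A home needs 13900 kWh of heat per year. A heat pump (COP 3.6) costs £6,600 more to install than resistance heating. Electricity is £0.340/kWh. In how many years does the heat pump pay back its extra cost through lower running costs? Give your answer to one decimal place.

Resistance: 13900 kWh × £0.340 = £4,726.00/yr
Heat pump: 13900 / 3.6 = 3861 kWh in → × £0.340 = £1,312.78/yr
Annual savings = £3,413.22
Payback = £6,600 / £3,413.22 = 1.93 years

1.9 years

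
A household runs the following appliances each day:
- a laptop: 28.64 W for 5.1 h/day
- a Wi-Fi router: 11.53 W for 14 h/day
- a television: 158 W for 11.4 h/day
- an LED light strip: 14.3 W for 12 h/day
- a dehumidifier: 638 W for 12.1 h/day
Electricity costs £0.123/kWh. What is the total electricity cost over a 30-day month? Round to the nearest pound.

laptop: 28.64 W × 5.1 h × 30 d = 4,382 Wh = 4.382 kWh
Wi-Fi router: 11.53 W × 14 h × 30 d = 4,843 Wh = 4.843 kWh
television: 158 W × 11.4 h × 30 d = 54,036 Wh = 54.04 kWh
LED light strip: 14.3 W × 12 h × 30 d = 5,148 Wh = 5.148 kWh
dehumidifier: 638 W × 12.1 h × 30 d = 231,594 Wh = 231.6 kWh
Total energy = 4.382 + 4.843 + 54.04 + 5.148 + 231.6 = 300 kWh
Cost = 300 kWh × £0.123 = £36.90 ≈ £37

£37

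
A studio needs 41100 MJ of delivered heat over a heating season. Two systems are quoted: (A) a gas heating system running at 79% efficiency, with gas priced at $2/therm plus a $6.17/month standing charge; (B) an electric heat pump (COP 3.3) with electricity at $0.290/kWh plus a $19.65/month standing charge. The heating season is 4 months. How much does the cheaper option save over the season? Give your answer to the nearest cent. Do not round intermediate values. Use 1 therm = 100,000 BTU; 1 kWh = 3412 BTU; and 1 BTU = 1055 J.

Heat load = 41100 MJ = 41,100,000,000 J / 1055 = 38,957,346 BTU
Gas: input = 38,957,346 / 0.79 = 49,313,096 BTU = 493.1 therm → 493.1 × $2 = $986.26; + 4 × $6.17 standing = $1,010.94
Heat pump: 38,957,346 BTU / 3412 = 11,420 kWh heat; / 3.3 = 3,460 kWh in → × $0.290 = $1,003.38; + 4 × $19.65 standing = $1,081.98
Difference = |$1,010.94 − $1,081.98| = $71.04

$71.04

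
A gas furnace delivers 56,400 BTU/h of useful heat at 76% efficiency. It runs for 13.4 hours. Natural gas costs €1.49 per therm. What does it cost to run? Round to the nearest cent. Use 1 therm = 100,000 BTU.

Heat delivered = 56,400 BTU/h × 13.4 h = 755,760 BTU
Gas input = 755,760 / 0.76 = 994,421 BTU
= 994,421 / 100,000 = 9.944 therm
Cost = 9.944 × €1.49/therm = €14.82

€14.82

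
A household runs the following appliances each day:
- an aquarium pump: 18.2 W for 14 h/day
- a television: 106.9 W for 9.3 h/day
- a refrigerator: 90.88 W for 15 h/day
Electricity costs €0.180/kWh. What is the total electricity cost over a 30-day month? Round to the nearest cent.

aquarium pump: 18.2 W × 14 h × 30 d = 7,644 Wh = 7.644 kWh
television: 106.9 W × 9.3 h × 30 d = 29,825 Wh = 29.83 kWh
refrigerator: 90.88 W × 15 h × 30 d = 40,896 Wh = 40.9 kWh
Total energy = 7.644 + 29.83 + 40.9 = 78.37 kWh
Cost = 78.37 kWh × €0.180 = €14.11

€14.11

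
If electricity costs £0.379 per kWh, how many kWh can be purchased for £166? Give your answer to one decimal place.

438.0 kWh

£166 / £0.379 per kWh = 438 kWh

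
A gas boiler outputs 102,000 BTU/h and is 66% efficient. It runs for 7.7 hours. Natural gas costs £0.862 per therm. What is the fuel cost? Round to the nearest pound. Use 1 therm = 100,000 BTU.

Heat delivered = 102,000 BTU/h × 7.7 h = 785,400 BTU
Gas input = 785,400 / 0.66 = 1,190,000 BTU
= 1,190,000 / 100,000 = 11.9 therm
Cost = 11.9 × £0.862/therm = £10.26 ≈ £10

£10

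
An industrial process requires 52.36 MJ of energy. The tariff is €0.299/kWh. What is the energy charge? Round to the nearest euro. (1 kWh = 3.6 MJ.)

52.36 MJ × (0.27778 kWh/MJ) = 14.54 kWh
Cost = 14.54 kWh × €0.299/kWh = €4.35 ≈ €4

€4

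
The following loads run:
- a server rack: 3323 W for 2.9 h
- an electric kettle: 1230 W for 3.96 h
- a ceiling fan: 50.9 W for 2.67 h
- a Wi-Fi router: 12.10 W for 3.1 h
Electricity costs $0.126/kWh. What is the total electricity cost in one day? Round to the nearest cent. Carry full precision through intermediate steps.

server rack: 3323 W × 2.9 h = 9,637 Wh = 9.637 kWh
electric kettle: 1230 W × 3.96 h = 4,871 Wh = 4.871 kWh
ceiling fan: 50.9 W × 2.67 h = 136 Wh = 0.1359 kWh
Wi-Fi router: 12.10 W × 3.1 h = 38 Wh = 0.03751 kWh
Total energy = 9.637 + 4.871 + 0.1359 + 0.03751 = 14.68 kWh
Cost = 14.68 kWh × $0.126 = $1.85

$1.85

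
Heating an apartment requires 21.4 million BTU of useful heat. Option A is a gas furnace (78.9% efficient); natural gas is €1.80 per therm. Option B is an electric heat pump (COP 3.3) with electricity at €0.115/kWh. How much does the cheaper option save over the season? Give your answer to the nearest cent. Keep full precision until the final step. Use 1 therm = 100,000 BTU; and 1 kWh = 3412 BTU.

€269.64

Heat load = 21.4 × 10⁶ BTU = 21,400,000 BTU
Gas: input = 21,400,000 / 0.789 = 27,122,940 BTU = 271.2 therm → 271.2 × €1.80 = €488.21
Heat pump: 21,400,000 BTU / 3412 = 6,272 kWh heat; / 3.3 = 1,901 kWh in → × €0.115 = €218.57
Difference = |€488.21 − €218.57| = €269.64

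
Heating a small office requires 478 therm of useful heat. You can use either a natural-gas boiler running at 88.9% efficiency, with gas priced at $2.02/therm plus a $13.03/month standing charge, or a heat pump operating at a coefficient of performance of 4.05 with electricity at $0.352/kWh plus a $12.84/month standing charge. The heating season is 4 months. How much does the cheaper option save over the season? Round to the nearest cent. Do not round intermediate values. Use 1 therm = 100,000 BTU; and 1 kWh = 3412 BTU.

$130.73

Heat load = 478 therm × 100,000 = 47,800,000 BTU
Gas: input = 47,800,000 / 0.889 = 53,768,279 BTU = 537.7 therm → 537.7 × $2.02 = $1,086.12; + 4 × $13.03 standing = $1,138.24
Heat pump: 47,800,000 BTU / 3412 = 14,010 kWh heat; / 4.05 = 3,459 kWh in → × $0.352 = $1,217.61; + 4 × $12.84 standing = $1,268.97
Difference = |$1,138.24 − $1,268.97| = $130.73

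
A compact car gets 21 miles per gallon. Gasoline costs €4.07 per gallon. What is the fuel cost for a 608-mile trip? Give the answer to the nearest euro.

€118

Fuel = 608 mi / 21 mpg = 28.95 gal
Cost = 28.95 gal × €4.07/gal = €117.84 ≈ €118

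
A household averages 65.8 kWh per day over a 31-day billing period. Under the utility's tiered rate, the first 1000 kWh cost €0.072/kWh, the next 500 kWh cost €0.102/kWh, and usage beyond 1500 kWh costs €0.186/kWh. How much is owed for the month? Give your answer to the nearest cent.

€223.40

Usage = 65.8 kWh/day × 31 days = 2039.8 kWh
First 1000 kWh × €0.072 = €72.00
Next 500 kWh × €0.102 = €51.00
Remaining 539.8 kWh × €0.186 = €100.40
Total = €223.40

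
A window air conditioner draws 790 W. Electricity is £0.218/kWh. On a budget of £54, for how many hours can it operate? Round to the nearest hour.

314 h

Energy budget = £54 / £0.218 per kWh = 247.7 kWh = 247,706 Wh
Runtime = 247,706 Wh / 790 W = 313.6 h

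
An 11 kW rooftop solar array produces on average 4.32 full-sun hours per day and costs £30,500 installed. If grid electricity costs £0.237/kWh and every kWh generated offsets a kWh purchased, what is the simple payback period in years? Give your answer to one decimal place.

Daily generation = 11 kW × 4.32 h = 47.52 kWh
Annual generation = 47.52 × 365 = 17345 kWh
Annual savings = 17345 × £0.237 = £4,110.72
Payback = £30,500 / £4,110.72 = 7.42 years

7.4 years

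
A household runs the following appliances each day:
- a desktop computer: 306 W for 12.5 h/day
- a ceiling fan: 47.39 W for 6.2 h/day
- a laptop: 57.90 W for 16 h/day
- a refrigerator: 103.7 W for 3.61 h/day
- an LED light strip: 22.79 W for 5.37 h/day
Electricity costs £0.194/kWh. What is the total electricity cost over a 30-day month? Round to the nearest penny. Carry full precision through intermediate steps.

£32.25

desktop computer: 306 W × 12.5 h × 30 d = 114,750 Wh = 114.8 kWh
ceiling fan: 47.39 W × 6.2 h × 30 d = 8,815 Wh = 8.815 kWh
laptop: 57.90 W × 16 h × 30 d = 27,792 Wh = 27.79 kWh
refrigerator: 103.7 W × 3.61 h × 30 d = 11,231 Wh = 11.23 kWh
LED light strip: 22.79 W × 5.37 h × 30 d = 3,671 Wh = 3.671 kWh
Total energy = 114.8 + 8.815 + 27.79 + 11.23 + 3.671 = 166.3 kWh
Cost = 166.3 kWh × £0.194 = £32.25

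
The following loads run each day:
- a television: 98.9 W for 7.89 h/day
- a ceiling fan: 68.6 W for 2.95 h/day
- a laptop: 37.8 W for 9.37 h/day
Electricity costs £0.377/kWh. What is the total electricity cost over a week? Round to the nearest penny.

television: 98.9 W × 7.89 h × 7 d = 5,462 Wh = 5.462 kWh
ceiling fan: 68.6 W × 2.95 h × 7 d = 1,417 Wh = 1.417 kWh
laptop: 37.8 W × 9.37 h × 7 d = 2,479 Wh = 2.479 kWh
Total energy = 5.462 + 1.417 + 2.479 = 9.358 kWh
Cost = 9.358 kWh × £0.377 = £3.53

£3.53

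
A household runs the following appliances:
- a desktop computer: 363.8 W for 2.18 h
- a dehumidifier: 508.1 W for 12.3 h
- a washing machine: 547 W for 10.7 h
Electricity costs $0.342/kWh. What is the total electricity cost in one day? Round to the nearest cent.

$4.41

desktop computer: 363.8 W × 2.18 h = 793 Wh = 0.7931 kWh
dehumidifier: 508.1 W × 12.3 h = 6,250 Wh = 6.25 kWh
washing machine: 547 W × 10.7 h = 5,853 Wh = 5.853 kWh
Total energy = 0.7931 + 6.25 + 5.853 = 12.9 kWh
Cost = 12.9 kWh × $0.342 = $4.41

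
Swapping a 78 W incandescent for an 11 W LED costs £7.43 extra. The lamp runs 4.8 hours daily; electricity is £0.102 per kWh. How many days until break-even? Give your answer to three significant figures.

Power saved = 78 − 11 = 67 W
Daily energy saved = 67 W × 4.8 h = 321.6 Wh = 0.3216 kWh
Daily savings = 0.3216 × £0.102 = £0.0328
Payback = £7.43 / £0.0328 per day = 226.5 days

227 days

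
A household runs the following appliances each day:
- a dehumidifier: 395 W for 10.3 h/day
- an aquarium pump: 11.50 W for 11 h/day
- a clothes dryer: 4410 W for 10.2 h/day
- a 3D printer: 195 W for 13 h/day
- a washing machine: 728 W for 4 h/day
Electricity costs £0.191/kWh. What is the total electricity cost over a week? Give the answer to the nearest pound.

dehumidifier: 395 W × 10.3 h × 7 d = 28,480 Wh = 28.48 kWh
aquarium pump: 11.50 W × 11 h × 7 d = 886 Wh = 0.8855 kWh
clothes dryer: 4410 W × 10.2 h × 7 d = 314,874 Wh = 314.9 kWh
3D printer: 195 W × 13 h × 7 d = 17,745 Wh = 17.75 kWh
washing machine: 728 W × 4 h × 7 d = 20,384 Wh = 20.38 kWh
Total energy = 28.48 + 0.8855 + 314.9 + 17.75 + 20.38 = 382.4 kWh
Cost = 382.4 kWh × £0.191 = £73.03 ≈ £73

£73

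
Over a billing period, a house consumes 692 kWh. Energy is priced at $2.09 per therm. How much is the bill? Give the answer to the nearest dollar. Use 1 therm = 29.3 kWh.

692 kWh × (0.03413 therm/kWh) = 23.62 therm
Cost = 23.62 therm × $2.09/therm = $49.36 ≈ $49

$49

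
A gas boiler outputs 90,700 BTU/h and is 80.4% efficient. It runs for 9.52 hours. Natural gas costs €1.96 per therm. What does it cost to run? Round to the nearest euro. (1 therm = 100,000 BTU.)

€21

Heat delivered = 90,700 BTU/h × 9.52 h = 863,464 BTU
Gas input = 863,464 / 0.804 = 1,073,960 BTU
= 1,073,960 / 100,000 = 10.74 therm
Cost = 10.74 × €1.96/therm = €21.05 ≈ €21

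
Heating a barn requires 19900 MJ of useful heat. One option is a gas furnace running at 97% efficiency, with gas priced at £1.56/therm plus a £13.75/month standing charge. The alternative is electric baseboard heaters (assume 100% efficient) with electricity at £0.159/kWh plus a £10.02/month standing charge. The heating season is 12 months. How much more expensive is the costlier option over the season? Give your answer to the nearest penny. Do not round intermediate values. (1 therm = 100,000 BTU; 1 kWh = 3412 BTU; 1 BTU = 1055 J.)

Heat load = 19900 MJ = 19,900,000,000 J / 1055 = 18,862,559 BTU
Gas: input = 18,862,559 / 0.97 = 19,445,937 BTU = 194.5 therm → 194.5 × £1.56 = £303.36; + 12 × £13.75 standing = £468.36
Electric: 18,862,559 BTU / 3412 = 5,528 kWh → × £0.159 = £879.00; + 12 × £10.02 standing = £999.24
Difference = |£468.36 − £999.24| = £530.88

£530.88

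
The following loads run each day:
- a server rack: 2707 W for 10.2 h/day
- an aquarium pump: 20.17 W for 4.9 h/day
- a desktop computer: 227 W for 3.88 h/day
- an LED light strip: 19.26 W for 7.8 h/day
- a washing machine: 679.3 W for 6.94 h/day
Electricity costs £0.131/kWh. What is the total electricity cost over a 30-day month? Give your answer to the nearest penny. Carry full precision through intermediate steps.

server rack: 2707 W × 10.2 h × 30 d = 828,342 Wh = 828.3 kWh
aquarium pump: 20.17 W × 4.9 h × 30 d = 2,965 Wh = 2.965 kWh
desktop computer: 227 W × 3.88 h × 30 d = 26,423 Wh = 26.42 kWh
LED light strip: 19.26 W × 7.8 h × 30 d = 4,507 Wh = 4.507 kWh
washing machine: 679.3 W × 6.94 h × 30 d = 141,430 Wh = 141.4 kWh
Total energy = 828.3 + 2.965 + 26.42 + 4.507 + 141.4 = 1,004 kWh
Cost = 1,004 kWh × £0.131 = £131.48

£131.48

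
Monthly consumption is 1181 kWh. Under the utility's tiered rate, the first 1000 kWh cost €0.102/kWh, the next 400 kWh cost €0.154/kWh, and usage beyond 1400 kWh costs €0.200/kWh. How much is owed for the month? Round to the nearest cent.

First 1000 kWh × €0.102 = €102.00
Next 181 kWh × €0.154 = €27.87
Remaining tier: 0 kWh (not reached)
Total = €129.87

€129.87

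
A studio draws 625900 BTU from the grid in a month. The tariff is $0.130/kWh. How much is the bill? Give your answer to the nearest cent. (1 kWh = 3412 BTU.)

625900 BTU × (0.00029308 kWh/BTU) = 183.4 kWh
Cost = 183.4 kWh × $0.130/kWh = $23.85

$23.85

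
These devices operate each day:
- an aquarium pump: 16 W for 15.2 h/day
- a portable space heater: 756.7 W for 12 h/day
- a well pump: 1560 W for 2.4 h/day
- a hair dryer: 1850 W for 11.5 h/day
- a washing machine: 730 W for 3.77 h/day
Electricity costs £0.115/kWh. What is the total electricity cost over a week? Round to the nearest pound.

aquarium pump: 16 W × 15.2 h × 7 d = 1,702 Wh = 1.702 kWh
portable space heater: 756.7 W × 12 h × 7 d = 63,563 Wh = 63.56 kWh
well pump: 1560 W × 2.4 h × 7 d = 26,208 Wh = 26.21 kWh
hair dryer: 1850 W × 11.5 h × 7 d = 148,925 Wh = 148.9 kWh
washing machine: 730 W × 3.77 h × 7 d = 19,265 Wh = 19.26 kWh
Total energy = 1.702 + 63.56 + 26.21 + 148.9 + 19.26 = 259.7 kWh
Cost = 259.7 kWh × £0.115 = £29.86 ≈ £30

£30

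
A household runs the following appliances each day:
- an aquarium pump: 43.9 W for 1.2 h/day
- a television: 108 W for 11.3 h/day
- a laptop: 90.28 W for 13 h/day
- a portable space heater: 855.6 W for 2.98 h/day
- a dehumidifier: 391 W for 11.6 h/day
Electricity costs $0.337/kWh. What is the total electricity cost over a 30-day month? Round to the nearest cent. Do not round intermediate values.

aquarium pump: 43.9 W × 1.2 h × 30 d = 1,580 Wh = 1.58 kWh
television: 108 W × 11.3 h × 30 d = 36,612 Wh = 36.61 kWh
laptop: 90.28 W × 13 h × 30 d = 35,209 Wh = 35.21 kWh
portable space heater: 855.6 W × 2.98 h × 30 d = 76,491 Wh = 76.49 kWh
dehumidifier: 391 W × 11.6 h × 30 d = 136,068 Wh = 136.1 kWh
Total energy = 1.58 + 36.61 + 35.21 + 76.49 + 136.1 = 286 kWh
Cost = 286 kWh × $0.337 = $96.37

$96.37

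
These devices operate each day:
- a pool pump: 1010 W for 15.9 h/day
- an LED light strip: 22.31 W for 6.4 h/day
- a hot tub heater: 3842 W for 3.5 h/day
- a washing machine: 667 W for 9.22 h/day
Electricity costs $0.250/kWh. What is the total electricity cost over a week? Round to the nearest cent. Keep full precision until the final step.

$62.65

pool pump: 1010 W × 15.9 h × 7 d = 112,413 Wh = 112.4 kWh
LED light strip: 22.31 W × 6.4 h × 7 d = 999 Wh = 0.9995 kWh
hot tub heater: 3842 W × 3.5 h × 7 d = 94,129 Wh = 94.13 kWh
washing machine: 667 W × 9.22 h × 7 d = 43,048 Wh = 43.05 kWh
Total energy = 112.4 + 0.9995 + 94.13 + 43.05 = 250.6 kWh
Cost = 250.6 kWh × $0.250 = $62.65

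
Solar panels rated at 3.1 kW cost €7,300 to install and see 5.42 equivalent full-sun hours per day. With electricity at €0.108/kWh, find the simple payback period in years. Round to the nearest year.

Daily generation = 3.1 kW × 5.42 h = 16.8 kWh
Annual generation = 16.8 × 365 = 6132.7 kWh
Annual savings = 6132.7 × €0.108 = €662.33
Payback = €7,300 / €662.33 = 11 years

11 years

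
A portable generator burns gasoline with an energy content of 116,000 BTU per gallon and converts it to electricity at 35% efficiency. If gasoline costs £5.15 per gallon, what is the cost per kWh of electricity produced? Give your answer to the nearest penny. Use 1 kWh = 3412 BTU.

Electrical output per gallon = 116,000 BTU × 0.35 / 3412 BTU/kWh = 11.9 kWh
Cost per kWh = £5.15 / 11.9 kWh = £0.433

£0.43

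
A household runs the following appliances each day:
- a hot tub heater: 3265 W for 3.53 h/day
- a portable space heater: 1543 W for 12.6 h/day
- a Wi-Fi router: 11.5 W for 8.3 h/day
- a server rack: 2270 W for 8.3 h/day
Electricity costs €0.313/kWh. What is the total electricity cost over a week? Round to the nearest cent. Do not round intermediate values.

€109.34

hot tub heater: 3265 W × 3.53 h × 7 d = 80,678 Wh = 80.68 kWh
portable space heater: 1543 W × 12.6 h × 7 d = 136,093 Wh = 136.1 kWh
Wi-Fi router: 11.5 W × 8.3 h × 7 d = 668 Wh = 0.6682 kWh
server rack: 2270 W × 8.3 h × 7 d = 131,887 Wh = 131.9 kWh
Total energy = 80.68 + 136.1 + 0.6682 + 131.9 = 349.3 kWh
Cost = 349.3 kWh × €0.313 = €109.34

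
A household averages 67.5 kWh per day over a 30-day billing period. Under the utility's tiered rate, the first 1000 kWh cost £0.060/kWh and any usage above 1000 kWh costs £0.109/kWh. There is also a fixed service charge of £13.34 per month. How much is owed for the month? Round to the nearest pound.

£185

Usage = 67.5 kWh/day × 30 days = 2025 kWh
First 1000 kWh × £0.060 = £60.00
Remaining 1025 kWh × £0.109 = £111.72
Energy charge = £171.72; + service £13.34 = £185.06 ≈ £185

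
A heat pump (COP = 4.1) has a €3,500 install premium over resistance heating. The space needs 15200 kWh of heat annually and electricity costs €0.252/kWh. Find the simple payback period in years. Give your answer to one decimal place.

Resistance: 15200 kWh × €0.252 = €3,830.40/yr
Heat pump: 15200 / 4.1 = 3707 kWh in → × €0.252 = €934.24/yr
Annual savings = €2,896.16
Payback = €3,500 / €2,896.16 = 1.21 years

1.2 years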